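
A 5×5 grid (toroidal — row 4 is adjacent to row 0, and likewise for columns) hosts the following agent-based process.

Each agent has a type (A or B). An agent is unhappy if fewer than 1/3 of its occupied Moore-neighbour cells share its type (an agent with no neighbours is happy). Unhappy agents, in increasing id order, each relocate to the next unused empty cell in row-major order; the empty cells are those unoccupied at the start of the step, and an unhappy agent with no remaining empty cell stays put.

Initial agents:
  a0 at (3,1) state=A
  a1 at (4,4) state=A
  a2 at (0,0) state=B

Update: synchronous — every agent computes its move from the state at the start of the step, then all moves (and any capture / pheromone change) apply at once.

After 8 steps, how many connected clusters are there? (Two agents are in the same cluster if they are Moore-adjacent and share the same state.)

3

t=1: a0@(3,1):A a1@(0,1):A a2@(0,2):B
t=2: a0@(3,1):A a1@(0,0):A a2@(0,3):B
t=3: (unchanged — steady state)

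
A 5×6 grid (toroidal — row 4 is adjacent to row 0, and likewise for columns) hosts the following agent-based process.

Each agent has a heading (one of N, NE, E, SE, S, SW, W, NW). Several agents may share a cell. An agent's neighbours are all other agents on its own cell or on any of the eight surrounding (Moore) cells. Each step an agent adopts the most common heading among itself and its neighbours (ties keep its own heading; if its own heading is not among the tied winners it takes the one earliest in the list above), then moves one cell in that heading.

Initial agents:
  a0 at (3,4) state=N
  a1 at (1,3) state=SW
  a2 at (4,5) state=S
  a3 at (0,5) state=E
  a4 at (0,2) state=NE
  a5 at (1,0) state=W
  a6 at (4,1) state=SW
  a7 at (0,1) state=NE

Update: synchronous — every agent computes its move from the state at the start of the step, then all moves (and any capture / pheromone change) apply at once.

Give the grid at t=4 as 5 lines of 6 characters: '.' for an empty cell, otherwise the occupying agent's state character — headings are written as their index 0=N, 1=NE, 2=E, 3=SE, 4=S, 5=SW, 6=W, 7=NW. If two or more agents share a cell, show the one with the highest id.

...211
1....1
......
......
....0.

t=1: a0@(2,4):N a1@(2,2):SW a2@(0,5):S a3@(0,0):E a4@(4,3):NE a5@(1,5):W a6@(3,2):NE a7@(4,2):NE
t=2: a0@(1,4):N a1@(3,1):SW a2@(1,5):S a3@(0,1):E a4@(3,4):NE a5@(1,4):W a6@(2,3):NE a7@(3,3):NE
t=3: a0@(0,4):N a1@(4,0):SW a2@(2,5):S a3@(0,2):E a4@(2,5):NE a5@(1,3):W a6@(1,4):NE a7@(2,4):NE
t=4: a0@(4,4):N a1@(0,5):SW a2@(1,0):NE a3@(0,3):E a4@(1,0):NE a5@(0,4):NE a6@(0,5):NE a7@(1,5):NE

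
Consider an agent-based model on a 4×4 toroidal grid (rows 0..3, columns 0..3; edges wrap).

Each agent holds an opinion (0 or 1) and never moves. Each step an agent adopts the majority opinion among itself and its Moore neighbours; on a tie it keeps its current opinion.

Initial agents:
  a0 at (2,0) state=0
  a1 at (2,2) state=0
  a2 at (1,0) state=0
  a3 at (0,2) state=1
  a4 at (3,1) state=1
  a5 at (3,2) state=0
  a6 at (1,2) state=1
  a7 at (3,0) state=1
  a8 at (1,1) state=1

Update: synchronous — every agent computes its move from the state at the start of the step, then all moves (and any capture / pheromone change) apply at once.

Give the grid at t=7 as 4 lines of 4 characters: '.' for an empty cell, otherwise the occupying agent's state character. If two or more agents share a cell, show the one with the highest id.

..1.
111.
1.1.
111.

t=1: a0@(2,0):1 a1@(2,2):1 a2@(1,0):0 a3@(0,2):1 a4@(3,1):1 a5@(3,2):0 a6@(1,2):1 a7@(3,0):1 a8@(1,1):1
t=2: a0@(2,0):1 a1@(2,2):1 a2@(1,0):1 a3@(0,2):1 a4@(3,1):1 a5@(3,2):1 a6@(1,2):1 a7@(3,0):1 a8@(1,1):1
t=3: (unchanged — steady state)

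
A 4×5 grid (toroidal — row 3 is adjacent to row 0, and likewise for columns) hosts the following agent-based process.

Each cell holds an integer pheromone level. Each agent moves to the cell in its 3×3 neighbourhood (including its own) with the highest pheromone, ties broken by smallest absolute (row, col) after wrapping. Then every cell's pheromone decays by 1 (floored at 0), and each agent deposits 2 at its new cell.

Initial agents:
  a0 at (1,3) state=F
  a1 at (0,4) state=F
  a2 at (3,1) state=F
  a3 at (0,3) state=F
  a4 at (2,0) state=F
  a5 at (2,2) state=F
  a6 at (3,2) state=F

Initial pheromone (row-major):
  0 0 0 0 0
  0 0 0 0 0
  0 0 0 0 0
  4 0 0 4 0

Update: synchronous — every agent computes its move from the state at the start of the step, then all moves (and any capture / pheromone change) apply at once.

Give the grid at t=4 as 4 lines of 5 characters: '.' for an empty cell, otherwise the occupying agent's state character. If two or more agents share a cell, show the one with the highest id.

t=1: a0@(0,2) a1@(3,0) a2@(3,0) a3@(3,3) a4@(3,0) a5@(3,3) a6@(3,3) | pheromone: 0 0 2 0 0 / 0 0 0 0 0 / 0 0 0 0 0 / 9 0 0 9 0
t=2: a0@(3,3) a1@(3,0) a2@(3,0) a3@(3,3) a4@(3,0) a5@(3,3) a6@(3,3) | pheromone: 0 0 1 0 0 / 0 0 0 0 0 / 0 0 0 0 0 / 14 0 0 16 0
t=3: a0@(3,3) a1@(3,0) a2@(3,0) a3@(3,3) a4@(3,0) a5@(3,3) a6@(3,3) | pheromone: 0 0 0 0 0 / 0 0 0 0 0 / 0 0 0 0 0 / 19 0 0 23 0
t=4: a0@(3,3) a1@(3,0) a2@(3,0) a3@(3,3) a4@(3,0) a5@(3,3) a6@(3,3) | pheromone: 0 0 0 0 0 / 0 0 0 0 0 / 0 0 0 0 0 / 24 0 0 30 0

.....
.....
.....
F..F.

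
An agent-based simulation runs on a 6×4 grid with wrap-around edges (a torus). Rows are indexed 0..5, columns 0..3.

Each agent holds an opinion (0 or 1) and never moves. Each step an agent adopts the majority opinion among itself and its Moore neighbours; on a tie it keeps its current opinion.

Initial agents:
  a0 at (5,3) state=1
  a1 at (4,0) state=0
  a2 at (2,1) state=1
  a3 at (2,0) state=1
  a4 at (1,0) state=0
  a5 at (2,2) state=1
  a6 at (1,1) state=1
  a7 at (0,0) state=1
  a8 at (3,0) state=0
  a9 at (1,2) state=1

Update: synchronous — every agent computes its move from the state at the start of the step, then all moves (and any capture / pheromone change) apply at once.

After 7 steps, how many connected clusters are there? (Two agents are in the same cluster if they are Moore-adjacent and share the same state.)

2

t=1: a0@(5,3):1 a1@(4,0):0 a2@(2,1):1 a3@(2,0):1 a4@(1,0):1 a5@(2,2):1 a6@(1,1):1 a7@(0,0):1 a8@(3,0):0 a9@(1,2):1
t=2: (unchanged — steady state)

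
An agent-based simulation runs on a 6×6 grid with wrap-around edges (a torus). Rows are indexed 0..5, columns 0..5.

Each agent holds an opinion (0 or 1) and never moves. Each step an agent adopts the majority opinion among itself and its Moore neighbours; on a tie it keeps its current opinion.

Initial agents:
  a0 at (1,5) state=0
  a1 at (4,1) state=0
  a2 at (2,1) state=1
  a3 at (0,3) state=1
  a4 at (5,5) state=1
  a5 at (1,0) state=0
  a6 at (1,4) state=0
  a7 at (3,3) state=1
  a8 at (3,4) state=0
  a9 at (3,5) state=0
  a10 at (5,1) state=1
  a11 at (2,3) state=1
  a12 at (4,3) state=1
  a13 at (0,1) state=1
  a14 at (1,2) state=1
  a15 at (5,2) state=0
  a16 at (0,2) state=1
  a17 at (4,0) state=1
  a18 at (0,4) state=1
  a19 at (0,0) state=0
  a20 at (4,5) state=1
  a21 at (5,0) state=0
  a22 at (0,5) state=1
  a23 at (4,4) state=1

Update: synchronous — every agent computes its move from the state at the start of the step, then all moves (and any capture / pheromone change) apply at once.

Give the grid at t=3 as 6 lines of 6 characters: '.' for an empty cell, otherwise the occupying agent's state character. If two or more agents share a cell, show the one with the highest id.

011110
0.1.10
.1.1..
...111
11.111
111..1

t=1: a0@(1,5):0 a1@(4,1):0 a2@(2,1):1 a3@(0,3):1 a4@(5,5):1 a5@(1,0):0 a6@(1,4):1 a7@(3,3):1 a8@(3,4):1 a9@(3,5):1 a10@(5,1):1 a11@(2,3):1 a12@(4,3):1 a13@(0,1):1 a14@(1,2):1 a15@(5,2):1 a16@(0,2):1 a17@(4,0):1 a18@(0,4):1 a19@(0,0):0 a20@(4,5):1 a21@(5,0):1 a22@(0,5):0 a23@(4,4):1
t=2: a0@(1,5):0 a1@(4,1):1 a2@(2,1):1 a3@(0,3):1 a4@(5,5):1 a5@(1,0):0 a6@(1,4):1 a7@(3,3):1 a8@(3,4):1 a9@(3,5):1 a10@(5,1):1 a11@(2,3):1 a12@(4,3):1 a13@(0,1):1 a14@(1,2):1 a15@(5,2):1 a16@(0,2):1 a17@(4,0):1 a18@(0,4):1 a19@(0,0):0 a20@(4,5):1 a21@(5,0):1 a22@(0,5):0 a23@(4,4):1
t=3: (unchanged — steady state)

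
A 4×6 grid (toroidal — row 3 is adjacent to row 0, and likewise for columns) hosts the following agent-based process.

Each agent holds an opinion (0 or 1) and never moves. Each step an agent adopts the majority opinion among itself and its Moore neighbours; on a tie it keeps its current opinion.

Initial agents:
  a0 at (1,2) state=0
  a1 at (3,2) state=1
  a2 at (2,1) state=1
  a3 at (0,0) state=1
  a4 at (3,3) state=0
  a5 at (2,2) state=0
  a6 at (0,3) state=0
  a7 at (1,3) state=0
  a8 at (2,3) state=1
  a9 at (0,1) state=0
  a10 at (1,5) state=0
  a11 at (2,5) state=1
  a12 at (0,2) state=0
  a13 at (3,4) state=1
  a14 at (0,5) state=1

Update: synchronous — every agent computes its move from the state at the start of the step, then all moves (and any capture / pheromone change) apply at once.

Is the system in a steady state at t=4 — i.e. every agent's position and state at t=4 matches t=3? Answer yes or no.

t=1: a0@(1,2):0 a1@(3,2):0 a2@(2,1):1 a3@(0,0):1 a4@(3,3):0 a5@(2,2):0 a6@(0,3):0 a7@(1,3):0 a8@(2,3):0 a9@(0,1):0 a10@(1,5):1 a11@(2,5):1 a12@(0,2):0 a13@(3,4):1 a14@(0,5):1
t=2: a0@(1,2):0 a1@(3,2):0 a2@(2,1):0 a3@(0,0):1 a4@(3,3):0 a5@(2,2):0 a6@(0,3):0 a7@(1,3):0 a8@(2,3):0 a9@(0,1):0 a10@(1,5):1 a11@(2,5):1 a12@(0,2):0 a13@(3,4):1 a14@(0,5):1
t=3: (unchanged — steady state)

yes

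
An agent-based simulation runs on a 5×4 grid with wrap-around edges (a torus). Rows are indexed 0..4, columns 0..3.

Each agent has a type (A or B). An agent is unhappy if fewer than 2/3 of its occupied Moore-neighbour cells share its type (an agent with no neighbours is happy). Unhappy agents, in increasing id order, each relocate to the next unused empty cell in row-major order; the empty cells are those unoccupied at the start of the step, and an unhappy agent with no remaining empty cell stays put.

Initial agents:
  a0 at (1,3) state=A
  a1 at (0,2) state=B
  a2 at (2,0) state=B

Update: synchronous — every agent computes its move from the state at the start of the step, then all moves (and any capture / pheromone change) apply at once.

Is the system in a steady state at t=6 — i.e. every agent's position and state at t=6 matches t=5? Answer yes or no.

t=1: a0@(0,0):A a1@(0,1):B a2@(0,3):B
t=2: a0@(0,2):A a1@(1,0):B a2@(1,1):B
t=3: a0@(0,0):A a1@(1,0):B a2@(0,1):B
t=4: a0@(0,2):A a1@(0,3):B a2@(1,1):B
t=5: a0@(0,0):A a1@(0,1):B a2@(1,0):B
t=6: a0@(0,2):A a1@(0,3):B a2@(1,1):B

no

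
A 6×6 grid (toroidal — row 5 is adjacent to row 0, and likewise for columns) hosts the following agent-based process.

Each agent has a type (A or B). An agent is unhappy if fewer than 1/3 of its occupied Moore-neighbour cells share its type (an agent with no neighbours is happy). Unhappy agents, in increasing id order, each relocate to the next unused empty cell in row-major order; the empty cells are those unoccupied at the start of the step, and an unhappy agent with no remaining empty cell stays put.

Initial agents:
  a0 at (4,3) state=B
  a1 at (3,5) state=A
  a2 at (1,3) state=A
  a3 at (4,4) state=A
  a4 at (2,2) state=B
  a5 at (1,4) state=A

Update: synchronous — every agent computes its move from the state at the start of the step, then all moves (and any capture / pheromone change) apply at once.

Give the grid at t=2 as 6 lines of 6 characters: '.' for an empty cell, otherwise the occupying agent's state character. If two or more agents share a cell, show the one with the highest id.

t=1: a0@(0,0):B a1@(3,5):A a2@(1,3):A a3@(4,4):A a4@(0,1):B a5@(1,4):A
t=2: (unchanged — steady state)

BB....
...AA.
......
.....A
....A.
......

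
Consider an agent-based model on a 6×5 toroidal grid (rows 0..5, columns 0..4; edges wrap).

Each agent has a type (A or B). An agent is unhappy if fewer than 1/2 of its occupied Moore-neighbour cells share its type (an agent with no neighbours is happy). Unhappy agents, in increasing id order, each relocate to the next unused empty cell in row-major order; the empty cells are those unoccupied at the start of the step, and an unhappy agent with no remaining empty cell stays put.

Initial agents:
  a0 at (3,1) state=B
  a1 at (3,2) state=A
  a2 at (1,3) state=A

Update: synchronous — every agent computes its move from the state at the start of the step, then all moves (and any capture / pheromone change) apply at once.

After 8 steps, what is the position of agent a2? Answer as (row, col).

(1, 3)

t=1: a0@(0,0):B a1@(0,1):A a2@(1,3):A
t=2: a0@(0,2):B a1@(0,3):A a2@(1,3):A
t=3: a0@(0,0):B a1@(0,3):A a2@(1,3):A
t=4: (unchanged — steady state)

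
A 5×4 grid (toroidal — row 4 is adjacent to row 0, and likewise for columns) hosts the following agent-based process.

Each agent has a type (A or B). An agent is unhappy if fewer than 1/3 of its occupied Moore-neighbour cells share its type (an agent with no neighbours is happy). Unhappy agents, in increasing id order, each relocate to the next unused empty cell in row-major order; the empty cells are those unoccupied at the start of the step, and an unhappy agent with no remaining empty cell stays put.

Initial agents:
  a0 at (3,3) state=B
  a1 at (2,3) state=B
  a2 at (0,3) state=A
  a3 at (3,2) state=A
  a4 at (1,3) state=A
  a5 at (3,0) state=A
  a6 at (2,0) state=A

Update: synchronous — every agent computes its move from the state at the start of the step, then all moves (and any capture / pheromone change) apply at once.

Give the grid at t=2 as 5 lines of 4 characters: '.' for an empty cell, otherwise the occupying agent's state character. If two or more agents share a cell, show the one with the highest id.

t=1: a0@(0,0):B a1@(0,1):B a2@(0,3):A a3@(0,2):A a4@(1,3):A a5@(3,0):A a6@(2,0):A
t=2: (unchanged — steady state)

BBAA
...A
A...
A...
....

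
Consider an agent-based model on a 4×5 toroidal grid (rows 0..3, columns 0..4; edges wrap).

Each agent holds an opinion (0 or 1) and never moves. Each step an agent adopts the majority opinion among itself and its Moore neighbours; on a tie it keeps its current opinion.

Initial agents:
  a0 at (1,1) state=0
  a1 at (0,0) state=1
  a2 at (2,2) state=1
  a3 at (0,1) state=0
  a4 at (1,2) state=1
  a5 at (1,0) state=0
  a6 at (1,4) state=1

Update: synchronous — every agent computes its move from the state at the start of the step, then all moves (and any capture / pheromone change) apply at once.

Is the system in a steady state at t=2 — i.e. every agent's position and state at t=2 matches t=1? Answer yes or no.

t=1: a0@(1,1):0 a1@(0,0):0 a2@(2,2):1 a3@(0,1):0 a4@(1,2):1 a5@(1,0):0 a6@(1,4):1
t=2: a0@(1,1):0 a1@(0,0):0 a2@(2,2):1 a3@(0,1):0 a4@(1,2):1 a5@(1,0):0 a6@(1,4):0

no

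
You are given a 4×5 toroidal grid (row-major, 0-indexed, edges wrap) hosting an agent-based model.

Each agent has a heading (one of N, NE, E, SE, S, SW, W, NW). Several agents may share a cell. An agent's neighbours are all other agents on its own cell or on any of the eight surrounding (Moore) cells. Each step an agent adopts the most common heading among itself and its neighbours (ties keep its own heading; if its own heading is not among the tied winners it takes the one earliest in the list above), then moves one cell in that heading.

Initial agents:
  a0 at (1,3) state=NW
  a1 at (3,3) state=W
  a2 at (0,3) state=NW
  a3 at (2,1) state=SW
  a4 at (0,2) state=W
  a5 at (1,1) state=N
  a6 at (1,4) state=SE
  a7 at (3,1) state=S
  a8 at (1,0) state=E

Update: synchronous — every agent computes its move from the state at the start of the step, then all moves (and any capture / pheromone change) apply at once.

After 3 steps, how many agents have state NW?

5

t=1: a0@(0,2):NW a1@(3,2):W a2@(3,2):NW a3@(3,0):SW a4@(0,1):W a5@(0,1):N a6@(0,3):NW a7@(0,1):S a8@(1,1):E
t=2: a0@(3,1):NW a1@(2,1):NW a2@(2,1):NW a3@(0,4):SW a4@(0,0):W a5@(0,0):W a6@(3,2):NW a7@(0,0):W a8@(1,2):E
t=3: a0@(2,0):NW a1@(1,0):NW a2@(1,0):NW a3@(0,3):W a4@(0,4):W a5@(0,4):W a6@(2,1):NW a7@(0,4):W a8@(0,1):NW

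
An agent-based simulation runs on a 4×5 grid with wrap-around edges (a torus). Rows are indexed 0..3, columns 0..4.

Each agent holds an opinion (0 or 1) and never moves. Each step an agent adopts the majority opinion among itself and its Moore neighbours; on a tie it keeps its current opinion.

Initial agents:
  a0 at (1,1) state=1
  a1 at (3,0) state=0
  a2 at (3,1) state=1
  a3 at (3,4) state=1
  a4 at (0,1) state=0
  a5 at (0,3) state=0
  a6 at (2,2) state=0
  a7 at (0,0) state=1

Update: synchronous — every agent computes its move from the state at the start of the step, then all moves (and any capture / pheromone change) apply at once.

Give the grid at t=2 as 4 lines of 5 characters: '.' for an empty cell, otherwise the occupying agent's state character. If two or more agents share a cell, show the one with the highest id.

11.0.
.1...
..1..
11..1

t=1: a0@(1,1):1 a1@(3,0):1 a2@(3,1):0 a3@(3,4):1 a4@(0,1):1 a5@(0,3):0 a6@(2,2):1 a7@(0,0):1
t=2: a0@(1,1):1 a1@(3,0):1 a2@(3,1):1 a3@(3,4):1 a4@(0,1):1 a5@(0,3):0 a6@(2,2):1 a7@(0,0):1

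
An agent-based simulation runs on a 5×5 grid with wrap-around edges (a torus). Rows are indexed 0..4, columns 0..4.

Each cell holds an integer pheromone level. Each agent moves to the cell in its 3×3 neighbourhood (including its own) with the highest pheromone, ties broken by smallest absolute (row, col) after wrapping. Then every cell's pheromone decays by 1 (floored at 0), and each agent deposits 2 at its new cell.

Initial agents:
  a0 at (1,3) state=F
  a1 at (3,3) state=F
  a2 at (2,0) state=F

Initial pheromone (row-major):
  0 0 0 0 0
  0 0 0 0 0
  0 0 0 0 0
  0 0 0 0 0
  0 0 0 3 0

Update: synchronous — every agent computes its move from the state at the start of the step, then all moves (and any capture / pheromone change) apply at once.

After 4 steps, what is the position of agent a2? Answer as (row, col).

t=1: a0@(0,2) a1@(4,3) a2@(1,0) | pheromone: 0 0 2 0 0 / 2 0 0 0 0 / 0 0 0 0 0 / 0 0 0 0 0 / 0 0 0 4 0
t=2: a0@(4,3) a1@(4,3) a2@(1,0) | pheromone: 0 0 1 0 0 / 3 0 0 0 0 / 0 0 0 0 0 / 0 0 0 0 0 / 0 0 0 7 0
t=3: a0@(4,3) a1@(4,3) a2@(1,0) | pheromone: 0 0 0 0 0 / 4 0 0 0 0 / 0 0 0 0 0 / 0 0 0 0 0 / 0 0 0 10 0
t=4: a0@(4,3) a1@(4,3) a2@(1,0) | pheromone: 0 0 0 0 0 / 5 0 0 0 0 / 0 0 0 0 0 / 0 0 0 0 0 / 0 0 0 13 0

(1, 0)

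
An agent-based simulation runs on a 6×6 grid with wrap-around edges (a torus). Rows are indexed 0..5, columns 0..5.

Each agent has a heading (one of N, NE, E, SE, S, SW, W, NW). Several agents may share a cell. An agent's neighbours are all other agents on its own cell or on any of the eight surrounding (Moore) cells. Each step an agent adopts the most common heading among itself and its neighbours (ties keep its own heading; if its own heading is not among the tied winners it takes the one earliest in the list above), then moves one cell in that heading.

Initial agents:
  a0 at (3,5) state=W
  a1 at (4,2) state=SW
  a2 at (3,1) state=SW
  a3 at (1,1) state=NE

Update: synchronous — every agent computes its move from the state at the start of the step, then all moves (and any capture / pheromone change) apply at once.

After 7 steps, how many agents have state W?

1

t=1: a0@(3,4):W a1@(5,1):SW a2@(4,0):SW a3@(0,2):NE
t=2: a0@(3,3):W a1@(0,0):SW a2@(5,5):SW a3@(5,3):NE
t=3: a0@(3,2):W a1@(1,5):SW a2@(0,4):SW a3@(4,4):NE
t=4: a0@(3,1):W a1@(2,4):SW a2@(1,3):SW a3@(3,5):NE
t=5: a0@(3,0):W a1@(3,3):SW a2@(2,2):SW a3@(2,0):NE
t=6: a0@(3,5):W a1@(4,2):SW a2@(3,1):SW a3@(1,1):NE
t=7: a0@(3,4):W a1@(5,1):SW a2@(4,0):SW a3@(0,2):NE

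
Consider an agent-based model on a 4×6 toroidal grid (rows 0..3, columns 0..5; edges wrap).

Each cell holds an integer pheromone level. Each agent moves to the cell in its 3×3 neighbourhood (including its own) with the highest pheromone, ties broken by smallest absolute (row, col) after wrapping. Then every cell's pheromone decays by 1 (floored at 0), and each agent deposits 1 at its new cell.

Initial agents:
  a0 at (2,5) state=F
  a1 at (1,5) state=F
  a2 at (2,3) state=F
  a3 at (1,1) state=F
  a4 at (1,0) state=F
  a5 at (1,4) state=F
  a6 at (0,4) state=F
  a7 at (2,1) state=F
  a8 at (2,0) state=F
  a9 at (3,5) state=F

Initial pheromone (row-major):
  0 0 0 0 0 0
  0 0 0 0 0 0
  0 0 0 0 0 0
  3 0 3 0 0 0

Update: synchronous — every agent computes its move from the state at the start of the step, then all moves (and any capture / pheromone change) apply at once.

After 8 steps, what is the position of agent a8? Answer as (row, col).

t=1: a0@(3,0) a1@(0,0) a2@(3,2) a3@(0,0) a4@(0,0) a5@(0,3) a6@(0,3) a7@(3,0) a8@(3,0) a9@(3,0) | pheromone: 3 0 0 2 0 0 / 0 0 0 0 0 0 / 0 0 0 0 0 0 / 6 0 3 0 0 0
t=2: a0@(3,0) a1@(3,0) a2@(3,2) a3@(3,0) a4@(3,0) a5@(3,2) a6@(3,2) a7@(3,0) a8@(3,0) a9@(3,0) | pheromone: 2 0 0 1 0 0 / 0 0 0 0 0 0 / 0 0 0 0 0 0 / 12 0 5 0 0 0
t=3: a0@(3,0) a1@(3,0) a2@(3,2) a3@(3,0) a4@(3,0) a5@(3,2) a6@(3,2) a7@(3,0) a8@(3,0) a9@(3,0) | pheromone: 1 0 0 0 0 0 / 0 0 0 0 0 0 / 0 0 0 0 0 0 / 18 0 7 0 0 0
t=4: a0@(3,0) a1@(3,0) a2@(3,2) a3@(3,0) a4@(3,0) a5@(3,2) a6@(3,2) a7@(3,0) a8@(3,0) a9@(3,0) | pheromone: 0 0 0 0 0 0 / 0 0 0 0 0 0 / 0 0 0 0 0 0 / 24 0 9 0 0 0
t=5: a0@(3,0) a1@(3,0) a2@(3,2) a3@(3,0) a4@(3,0) a5@(3,2) a6@(3,2) a7@(3,0) a8@(3,0) a9@(3,0) | pheromone: 0 0 0 0 0 0 / 0 0 0 0 0 0 / 0 0 0 0 0 0 / 30 0 11 0 0 0
t=6: a0@(3,0) a1@(3,0) a2@(3,2) a3@(3,0) a4@(3,0) a5@(3,2) a6@(3,2) a7@(3,0) a8@(3,0) a9@(3,0) | pheromone: 0 0 0 0 0 0 / 0 0 0 0 0 0 / 0 0 0 0 0 0 / 36 0 13 0 0 0
t=7: a0@(3,0) a1@(3,0) a2@(3,2) a3@(3,0) a4@(3,0) a5@(3,2) a6@(3,2) a7@(3,0) a8@(3,0) a9@(3,0) | pheromone: 0 0 0 0 0 0 / 0 0 0 0 0 0 / 0 0 0 0 0 0 / 42 0 15 0 0 0
t=8: a0@(3,0) a1@(3,0) a2@(3,2) a3@(3,0) a4@(3,0) a5@(3,2) a6@(3,2) a7@(3,0) a8@(3,0) a9@(3,0) | pheromone: 0 0 0 0 0 0 / 0 0 0 0 0 0 / 0 0 0 0 0 0 / 48 0 17 0 0 0

(3, 0)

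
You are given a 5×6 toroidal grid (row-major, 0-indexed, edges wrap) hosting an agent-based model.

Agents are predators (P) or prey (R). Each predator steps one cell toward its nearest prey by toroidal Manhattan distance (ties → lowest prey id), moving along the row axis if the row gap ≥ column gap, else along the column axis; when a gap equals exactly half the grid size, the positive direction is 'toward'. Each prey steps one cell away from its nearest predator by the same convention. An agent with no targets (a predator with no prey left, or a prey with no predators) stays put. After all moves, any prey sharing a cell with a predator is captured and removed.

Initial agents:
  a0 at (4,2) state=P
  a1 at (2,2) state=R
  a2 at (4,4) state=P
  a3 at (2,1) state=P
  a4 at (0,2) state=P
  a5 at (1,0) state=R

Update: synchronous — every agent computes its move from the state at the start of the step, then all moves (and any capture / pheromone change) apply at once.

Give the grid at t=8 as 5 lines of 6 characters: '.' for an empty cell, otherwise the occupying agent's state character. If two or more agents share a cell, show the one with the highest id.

......
......
......
.P.R..
PP....

t=1: a0@(3,2):P a1@(2,3):R a2@(3,4):P a3@(2,2):P a4@(1,2):P a5@(0,0):R
t=2: a0@(2,2):P a2@(2,4):P a3@(2,3):P a4@(2,2):P a5@(0,5):R
t=3: a0@(2,3):P a2@(1,4):P a3@(1,3):P a4@(2,3):P a5@(4,5):R
t=4: a0@(3,3):P a2@(0,4):P a3@(0,3):P a4@(3,3):P a5@(3,5):R
t=5: a0@(3,4):P a2@(4,4):P a3@(4,3):P a4@(3,4):P a5@(3,0):R
t=6: a0@(3,5):P a2@(4,5):P a3@(4,4):P a4@(3,5):P a5@(3,1):R
t=7: a0@(3,0):P a2@(4,0):P a3@(4,5):P a4@(3,0):P a5@(3,2):R
t=8: a0@(3,1):P a2@(4,1):P a3@(4,0):P a4@(3,1):P a5@(3,3):R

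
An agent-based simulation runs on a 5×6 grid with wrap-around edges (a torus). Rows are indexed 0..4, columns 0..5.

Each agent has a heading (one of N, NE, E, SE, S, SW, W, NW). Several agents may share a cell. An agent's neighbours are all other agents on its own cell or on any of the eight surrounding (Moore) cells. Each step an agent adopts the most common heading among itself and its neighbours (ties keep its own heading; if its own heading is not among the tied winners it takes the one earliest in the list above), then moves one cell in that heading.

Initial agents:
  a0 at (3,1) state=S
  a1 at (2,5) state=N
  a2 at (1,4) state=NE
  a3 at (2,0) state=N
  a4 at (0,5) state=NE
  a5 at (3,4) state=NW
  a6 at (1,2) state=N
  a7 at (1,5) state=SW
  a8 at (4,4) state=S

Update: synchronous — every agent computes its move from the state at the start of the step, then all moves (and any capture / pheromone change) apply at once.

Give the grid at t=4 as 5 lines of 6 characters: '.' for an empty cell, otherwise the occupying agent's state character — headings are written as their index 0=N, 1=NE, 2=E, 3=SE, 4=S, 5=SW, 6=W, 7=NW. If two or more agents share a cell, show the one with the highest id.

t=1: a0@(4,1):S a1@(1,5):N a2@(0,5):NE a3@(1,0):N a4@(4,0):NE a5@(2,3):NW a6@(0,2):N a7@(0,5):N a8@(0,4):S
t=2: a0@(0,1):S a1@(0,5):N a2@(4,5):N a3@(0,0):N a4@(3,1):NE a5@(1,2):NW a6@(4,2):N a7@(4,5):N a8@(4,4):N
t=3: a0@(4,1):N a1@(4,5):N a2@(3,5):N a3@(4,0):N a4@(2,2):NE a5@(0,1):NW a6@(3,2):N a7@(3,5):N a8@(3,4):N
t=4: a0@(3,1):N a1@(3,5):N a2@(2,5):N a3@(3,0):N a4@(1,3):NE a5@(4,1):N a6@(2,2):N a7@(2,5):N a8@(2,4):N

......
...1..
..0.00
00...0
.0....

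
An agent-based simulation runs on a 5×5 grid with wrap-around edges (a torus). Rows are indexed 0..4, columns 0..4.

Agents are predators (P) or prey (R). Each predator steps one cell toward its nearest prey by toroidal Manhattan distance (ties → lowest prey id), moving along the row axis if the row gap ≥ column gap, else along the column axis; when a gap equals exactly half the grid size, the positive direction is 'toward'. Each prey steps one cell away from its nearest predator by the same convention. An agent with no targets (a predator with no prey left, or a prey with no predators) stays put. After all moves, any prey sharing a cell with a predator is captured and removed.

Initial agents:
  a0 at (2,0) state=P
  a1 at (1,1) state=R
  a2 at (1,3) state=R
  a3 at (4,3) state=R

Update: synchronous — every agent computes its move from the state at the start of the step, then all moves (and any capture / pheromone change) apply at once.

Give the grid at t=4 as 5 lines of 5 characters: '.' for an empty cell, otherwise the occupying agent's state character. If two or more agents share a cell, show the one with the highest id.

t=1: a0@(1,0):P a1@(0,1):R a2@(1,2):R a3@(0,3):R
t=2: a0@(0,0):P a1@(4,1):R a2@(1,3):R a3@(0,2):R
t=3: a0@(4,0):P a1@(3,1):R a2@(1,2):R a3@(0,3):R
t=4: a0@(3,0):P a1@(2,1):R a2@(2,2):R a3@(0,2):R

..R..
.....
.RR..
P....
.....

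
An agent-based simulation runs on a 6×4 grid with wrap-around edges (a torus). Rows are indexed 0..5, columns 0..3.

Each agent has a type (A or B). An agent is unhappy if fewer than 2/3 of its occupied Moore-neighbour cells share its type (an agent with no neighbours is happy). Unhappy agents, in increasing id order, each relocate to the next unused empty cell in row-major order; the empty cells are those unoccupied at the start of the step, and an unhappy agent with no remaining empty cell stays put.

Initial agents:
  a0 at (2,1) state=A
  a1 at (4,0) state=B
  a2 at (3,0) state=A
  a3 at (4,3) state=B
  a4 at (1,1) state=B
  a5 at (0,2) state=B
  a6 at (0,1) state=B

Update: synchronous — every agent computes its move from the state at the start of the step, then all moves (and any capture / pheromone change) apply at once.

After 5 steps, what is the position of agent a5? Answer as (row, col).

t=1: a0@(0,0):A a1@(0,3):B a2@(1,0):A a3@(1,2):B a4@(1,1):B a5@(0,2):B a6@(0,1):B
t=2: a0@(1,3):A a1@(2,0):B a2@(2,1):A a3@(1,2):B a4@(2,2):B a5@(0,2):B a6@(2,3):B
t=3: a0@(0,0):A a1@(0,1):B a2@(0,3):A a3@(1,0):B a4@(1,1):B a5@(3,0):B a6@(2,3):B
t=4: a0@(0,2):A a1@(0,1):B a2@(1,2):A a3@(1,3):B a4@(1,1):B a5@(3,0):B a6@(2,3):B
t=5: a0@(0,0):A a1@(0,3):B a2@(1,0):A a3@(2,0):B a4@(2,1):B a5@(3,0):B a6@(2,3):B

(3, 0)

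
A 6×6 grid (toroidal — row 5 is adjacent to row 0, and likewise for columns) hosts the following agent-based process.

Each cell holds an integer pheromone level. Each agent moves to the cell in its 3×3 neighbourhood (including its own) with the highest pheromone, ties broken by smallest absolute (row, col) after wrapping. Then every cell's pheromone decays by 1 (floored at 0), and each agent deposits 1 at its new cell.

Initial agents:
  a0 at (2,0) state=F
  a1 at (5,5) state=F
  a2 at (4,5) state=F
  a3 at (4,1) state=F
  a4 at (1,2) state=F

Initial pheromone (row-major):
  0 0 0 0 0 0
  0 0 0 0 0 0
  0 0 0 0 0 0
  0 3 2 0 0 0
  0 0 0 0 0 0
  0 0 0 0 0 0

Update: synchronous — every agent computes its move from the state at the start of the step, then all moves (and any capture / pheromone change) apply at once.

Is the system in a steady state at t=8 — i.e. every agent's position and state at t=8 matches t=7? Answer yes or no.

yes

t=1: a0@(3,1) a1@(0,0) a2@(3,0) a3@(3,1) a4@(0,1) | pheromone: 1 1 0 0 0 0 / 0 0 0 0 0 0 / 0 0 0 0 0 0 / 1 4 1 0 0 0 / 0 0 0 0 0 0 / 0 0 0 0 0 0
t=2: a0@(3,1) a1@(0,0) a2@(3,1) a3@(3,1) a4@(0,0) | pheromone: 2 0 0 0 0 0 / 0 0 0 0 0 0 / 0 0 0 0 0 0 / 0 6 0 0 0 0 / 0 0 0 0 0 0 / 0 0 0 0 0 0
t=3: a0@(3,1) a1@(0,0) a2@(3,1) a3@(3,1) a4@(0,0) | pheromone: 3 0 0 0 0 0 / 0 0 0 0 0 0 / 0 0 0 0 0 0 / 0 8 0 0 0 0 / 0 0 0 0 0 0 / 0 0 0 0 0 0
t=4: a0@(3,1) a1@(0,0) a2@(3,1) a3@(3,1) a4@(0,0) | pheromone: 4 0 0 0 0 0 / 0 0 0 0 0 0 / 0 0 0 0 0 0 / 0 10 0 0 0 0 / 0 0 0 0 0 0 / 0 0 0 0 0 0
t=5: a0@(3,1) a1@(0,0) a2@(3,1) a3@(3,1) a4@(0,0) | pheromone: 5 0 0 0 0 0 / 0 0 0 0 0 0 / 0 0 0 0 0 0 / 0 12 0 0 0 0 / 0 0 0 0 0 0 / 0 0 0 0 0 0
t=6: a0@(3,1) a1@(0,0) a2@(3,1) a3@(3,1) a4@(0,0) | pheromone: 6 0 0 0 0 0 / 0 0 0 0 0 0 / 0 0 0 0 0 0 / 0 14 0 0 0 0 / 0 0 0 0 0 0 / 0 0 0 0 0 0
t=7: a0@(3,1) a1@(0,0) a2@(3,1) a3@(3,1) a4@(0,0) | pheromone: 7 0 0 0 0 0 / 0 0 0 0 0 0 / 0 0 0 0 0 0 / 0 16 0 0 0 0 / 0 0 0 0 0 0 / 0 0 0 0 0 0
t=8: a0@(3,1) a1@(0,0) a2@(3,1) a3@(3,1) a4@(0,0) | pheromone: 8 0 0 0 0 0 / 0 0 0 0 0 0 / 0 0 0 0 0 0 / 0 18 0 0 0 0 / 0 0 0 0 0 0 / 0 0 0 0 0 0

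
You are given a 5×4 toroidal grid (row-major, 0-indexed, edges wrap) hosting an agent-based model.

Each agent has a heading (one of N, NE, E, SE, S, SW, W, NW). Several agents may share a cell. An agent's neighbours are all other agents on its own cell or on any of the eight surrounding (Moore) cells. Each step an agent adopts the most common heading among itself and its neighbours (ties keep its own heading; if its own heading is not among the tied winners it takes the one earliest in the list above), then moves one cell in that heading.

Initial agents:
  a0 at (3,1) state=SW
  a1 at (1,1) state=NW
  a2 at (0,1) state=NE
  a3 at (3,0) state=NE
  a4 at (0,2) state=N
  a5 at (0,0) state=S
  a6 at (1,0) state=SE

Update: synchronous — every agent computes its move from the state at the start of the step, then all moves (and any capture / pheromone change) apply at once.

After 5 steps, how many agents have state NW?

t=1: a0@(4,0):SW a1@(0,0):NW a2@(4,2):NE a3@(2,1):NE a4@(4,2):N a5@(1,0):S a6@(2,1):SE
t=2: a0@(0,3):SW a1@(4,3):NW a2@(3,3):NE a3@(1,2):NE a4@(3,2):N a5@(2,0):S a6@(3,2):SE
t=3: a0@(1,2):SW a1@(3,2):NW a2@(2,0):NE a3@(0,3):NE a4@(2,2):N a5@(3,0):S a6@(4,3):SE
t=4: a0@(2,1):SW a1@(2,1):NW a2@(1,1):NE a3@(4,0):NE a4@(1,2):N a5@(4,0):S a6@(0,0):SE
t=5: a0@(3,0):SW a1@(1,0):NW a2@(0,2):NE a3@(3,1):NE a4@(0,2):N a5@(0,0):S a6@(4,1):NE

1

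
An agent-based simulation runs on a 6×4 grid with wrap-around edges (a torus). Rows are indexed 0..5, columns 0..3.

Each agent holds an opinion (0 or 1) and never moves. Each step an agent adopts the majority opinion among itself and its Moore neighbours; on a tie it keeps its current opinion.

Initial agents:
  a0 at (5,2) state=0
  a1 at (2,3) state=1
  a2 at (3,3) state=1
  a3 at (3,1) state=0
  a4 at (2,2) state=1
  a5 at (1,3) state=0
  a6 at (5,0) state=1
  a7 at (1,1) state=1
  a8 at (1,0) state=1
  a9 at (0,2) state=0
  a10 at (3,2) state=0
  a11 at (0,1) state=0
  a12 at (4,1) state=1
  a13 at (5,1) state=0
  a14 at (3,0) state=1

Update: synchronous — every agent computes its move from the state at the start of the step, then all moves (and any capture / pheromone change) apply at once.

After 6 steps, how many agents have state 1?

t=1: a0@(5,2):0 a1@(2,3):1 a2@(3,3):1 a3@(3,1):1 a4@(2,2):1 a5@(1,3):1 a6@(5,0):1 a7@(1,1):1 a8@(1,0):1 a9@(0,2):0 a10@(3,2):1 a11@(0,1):0 a12@(4,1):0 a13@(5,1):0 a14@(3,0):1
t=2: a0@(5,2):0 a1@(2,3):1 a2@(3,3):1 a3@(3,1):1 a4@(2,2):1 a5@(1,3):1 a6@(5,0):0 a7@(1,1):1 a8@(1,0):1 a9@(0,2):0 a10@(3,2):1 a11@(0,1):0 a12@(4,1):1 a13@(5,1):0 a14@(3,0):1
t=3: (unchanged — steady state)

10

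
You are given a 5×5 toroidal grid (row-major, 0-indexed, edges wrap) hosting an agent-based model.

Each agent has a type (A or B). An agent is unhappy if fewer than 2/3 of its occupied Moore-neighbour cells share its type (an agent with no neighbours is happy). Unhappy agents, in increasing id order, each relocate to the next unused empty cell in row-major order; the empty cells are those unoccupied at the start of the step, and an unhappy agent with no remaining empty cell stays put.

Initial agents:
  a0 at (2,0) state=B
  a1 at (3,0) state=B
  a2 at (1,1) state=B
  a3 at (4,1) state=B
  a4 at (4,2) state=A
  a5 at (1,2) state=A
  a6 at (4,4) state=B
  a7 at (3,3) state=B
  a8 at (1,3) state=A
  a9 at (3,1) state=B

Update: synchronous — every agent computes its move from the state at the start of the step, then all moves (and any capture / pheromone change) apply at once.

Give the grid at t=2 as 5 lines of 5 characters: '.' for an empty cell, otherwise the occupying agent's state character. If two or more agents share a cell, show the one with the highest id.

B...B
AAB.A
B....
BB...
....B

t=1: a0@(2,0):B a1@(3,0):B a2@(0,0):B a3@(4,1):B a4@(0,1):A a5@(0,2):A a6@(4,4):B a7@(0,3):B a8@(1,3):A a9@(3,1):B
t=2: a0@(2,0):B a1@(3,0):B a2@(0,0):B a3@(0,4):B a4@(1,0):A a5@(1,1):A a6@(4,4):B a7@(1,2):B a8@(1,4):A a9@(3,1):B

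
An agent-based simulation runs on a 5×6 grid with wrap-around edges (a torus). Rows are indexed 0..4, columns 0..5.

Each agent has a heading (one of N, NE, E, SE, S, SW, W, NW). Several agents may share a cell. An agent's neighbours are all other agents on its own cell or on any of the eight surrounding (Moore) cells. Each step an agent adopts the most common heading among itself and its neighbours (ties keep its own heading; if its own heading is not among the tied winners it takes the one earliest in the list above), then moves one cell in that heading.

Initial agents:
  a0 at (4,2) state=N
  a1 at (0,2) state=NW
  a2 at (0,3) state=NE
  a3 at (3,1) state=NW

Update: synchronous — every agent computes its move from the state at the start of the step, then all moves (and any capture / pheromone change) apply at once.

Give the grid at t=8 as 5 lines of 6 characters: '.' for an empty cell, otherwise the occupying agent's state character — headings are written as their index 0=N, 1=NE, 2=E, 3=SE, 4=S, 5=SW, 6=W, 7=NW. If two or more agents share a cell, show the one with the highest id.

.....7
7.....
7....7
......
......

t=1: a0@(3,1):NW a1@(4,1):NW a2@(4,4):NE a3@(2,0):NW
t=2: a0@(2,0):NW a1@(3,0):NW a2@(3,5):NE a3@(1,5):NW
t=3: a0@(1,5):NW a1@(2,5):NW a2@(2,4):NW a3@(0,4):NW
t=4: a0@(0,4):NW a1@(1,4):NW a2@(1,3):NW a3@(4,3):NW
t=5: a0@(4,3):NW a1@(0,3):NW a2@(0,2):NW a3@(3,2):NW
t=6: a0@(3,2):NW a1@(4,2):NW a2@(4,1):NW a3@(2,1):NW
t=7: a0@(2,1):NW a1@(3,1):NW a2@(3,0):NW a3@(1,0):NW
t=8: a0@(1,0):NW a1@(2,0):NW a2@(2,5):NW a3@(0,5):NW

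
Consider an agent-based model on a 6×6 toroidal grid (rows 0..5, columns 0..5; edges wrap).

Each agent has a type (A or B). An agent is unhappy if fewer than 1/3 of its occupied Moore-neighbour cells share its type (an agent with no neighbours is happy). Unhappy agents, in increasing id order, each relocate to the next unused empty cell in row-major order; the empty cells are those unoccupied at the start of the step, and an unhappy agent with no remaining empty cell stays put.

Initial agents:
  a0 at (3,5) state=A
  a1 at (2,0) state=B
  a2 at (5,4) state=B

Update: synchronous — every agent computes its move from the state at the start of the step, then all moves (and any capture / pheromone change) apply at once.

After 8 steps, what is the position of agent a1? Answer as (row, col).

(0, 3)

t=1: a0@(0,0):A a1@(0,1):B a2@(5,4):B
t=2: a0@(0,2):A a1@(0,3):B a2@(5,4):B
t=3: a0@(0,0):A a1@(0,3):B a2@(5,4):B
t=4: (unchanged — steady state)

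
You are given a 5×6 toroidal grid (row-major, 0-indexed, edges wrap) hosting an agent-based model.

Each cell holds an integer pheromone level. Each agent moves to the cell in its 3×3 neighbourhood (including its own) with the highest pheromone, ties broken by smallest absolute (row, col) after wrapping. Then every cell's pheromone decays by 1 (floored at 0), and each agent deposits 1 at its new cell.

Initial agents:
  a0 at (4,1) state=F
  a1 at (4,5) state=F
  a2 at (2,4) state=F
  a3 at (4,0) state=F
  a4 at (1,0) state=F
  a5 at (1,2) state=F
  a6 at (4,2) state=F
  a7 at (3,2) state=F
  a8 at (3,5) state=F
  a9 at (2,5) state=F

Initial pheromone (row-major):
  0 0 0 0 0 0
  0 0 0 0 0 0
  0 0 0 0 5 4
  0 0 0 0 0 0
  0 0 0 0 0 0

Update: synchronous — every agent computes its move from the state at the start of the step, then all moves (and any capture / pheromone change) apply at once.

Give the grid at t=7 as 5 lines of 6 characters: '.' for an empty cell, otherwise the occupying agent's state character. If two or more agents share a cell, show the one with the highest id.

t=1: a0@(0,0) a1@(0,0) a2@(2,4) a3@(0,0) a4@(2,5) a5@(0,1) a6@(0,1) a7@(2,1) a8@(2,4) a9@(2,4) | pheromone: 3 2 0 0 0 0 / 0 0 0 0 0 0 / 0 1 0 0 7 4 / 0 0 0 0 0 0 / 0 0 0 0 0 0
t=2: a0@(0,0) a1@(0,0) a2@(2,4) a3@(0,0) a4@(2,4) a5@(0,0) a6@(0,0) a7@(2,1) a8@(2,4) a9@(2,4) | pheromone: 7 1 0 0 0 0 / 0 0 0 0 0 0 / 0 1 0 0 10 3 / 0 0 0 0 0 0 / 0 0 0 0 0 0
t=3: a0@(0,0) a1@(0,0) a2@(2,4) a3@(0,0) a4@(2,4) a5@(0,0) a6@(0,0) a7@(2,1) a8@(2,4) a9@(2,4) | pheromone: 11 0 0 0 0 0 / 0 0 0 0 0 0 / 0 1 0 0 13 2 / 0 0 0 0 0 0 / 0 0 0 0 0 0
t=4: a0@(0,0) a1@(0,0) a2@(2,4) a3@(0,0) a4@(2,4) a5@(0,0) a6@(0,0) a7@(2,1) a8@(2,4) a9@(2,4) | pheromone: 15 0 0 0 0 0 / 0 0 0 0 0 0 / 0 1 0 0 16 1 / 0 0 0 0 0 0 / 0 0 0 0 0 0
t=5: a0@(0,0) a1@(0,0) a2@(2,4) a3@(0,0) a4@(2,4) a5@(0,0) a6@(0,0) a7@(2,1) a8@(2,4) a9@(2,4) | pheromone: 19 0 0 0 0 0 / 0 0 0 0 0 0 / 0 1 0 0 19 0 / 0 0 0 0 0 0 / 0 0 0 0 0 0
t=6: a0@(0,0) a1@(0,0) a2@(2,4) a3@(0,0) a4@(2,4) a5@(0,0) a6@(0,0) a7@(2,1) a8@(2,4) a9@(2,4) | pheromone: 23 0 0 0 0 0 / 0 0 0 0 0 0 / 0 1 0 0 22 0 / 0 0 0 0 0 0 / 0 0 0 0 0 0
t=7: a0@(0,0) a1@(0,0) a2@(2,4) a3@(0,0) a4@(2,4) a5@(0,0) a6@(0,0) a7@(2,1) a8@(2,4) a9@(2,4) | pheromone: 27 0 0 0 0 0 / 0 0 0 0 0 0 / 0 1 0 0 25 0 / 0 0 0 0 0 0 / 0 0 0 0 0 0

F.....
......
.F..F.
......
......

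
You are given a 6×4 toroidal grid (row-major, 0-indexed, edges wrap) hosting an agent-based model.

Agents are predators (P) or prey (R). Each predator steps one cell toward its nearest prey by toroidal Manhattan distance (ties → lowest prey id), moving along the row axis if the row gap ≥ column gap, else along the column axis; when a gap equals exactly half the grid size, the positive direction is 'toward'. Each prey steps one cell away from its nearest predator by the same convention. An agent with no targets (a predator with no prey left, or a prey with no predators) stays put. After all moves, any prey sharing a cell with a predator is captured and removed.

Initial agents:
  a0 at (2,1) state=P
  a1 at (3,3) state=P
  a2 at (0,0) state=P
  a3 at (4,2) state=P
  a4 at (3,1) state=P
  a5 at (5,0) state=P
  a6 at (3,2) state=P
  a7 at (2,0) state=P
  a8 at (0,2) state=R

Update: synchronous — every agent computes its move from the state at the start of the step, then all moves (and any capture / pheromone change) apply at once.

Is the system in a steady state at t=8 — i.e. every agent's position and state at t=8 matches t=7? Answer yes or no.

yes

t=1: a0@(1,1):P a1@(4,3):P a2@(0,1):P a3@(5,2):P a4@(4,1):P a5@(5,1):P a6@(4,2):P a7@(1,0):P
t=2: (unchanged — steady state)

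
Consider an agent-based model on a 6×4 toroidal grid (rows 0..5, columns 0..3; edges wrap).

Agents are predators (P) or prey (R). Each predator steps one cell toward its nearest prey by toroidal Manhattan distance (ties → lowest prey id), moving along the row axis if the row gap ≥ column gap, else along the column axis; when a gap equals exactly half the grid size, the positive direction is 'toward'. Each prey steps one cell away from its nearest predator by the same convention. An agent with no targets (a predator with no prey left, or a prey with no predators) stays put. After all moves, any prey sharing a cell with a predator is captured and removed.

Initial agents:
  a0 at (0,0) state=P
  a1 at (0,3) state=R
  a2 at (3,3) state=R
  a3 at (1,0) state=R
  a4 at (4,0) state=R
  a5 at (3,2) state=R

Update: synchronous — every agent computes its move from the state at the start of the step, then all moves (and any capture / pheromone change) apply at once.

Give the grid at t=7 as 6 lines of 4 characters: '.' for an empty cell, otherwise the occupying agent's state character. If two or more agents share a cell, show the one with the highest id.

t=1: a0@(0,3):P a1@(0,2):R a2@(2,3):R a3@(2,0):R a4@(3,0):R a5@(2,2):R
t=2: a0@(0,2):P a1@(0,1):R a2@(3,3):R a3@(3,0):R a4@(2,0):R a5@(3,2):R
t=3: a0@(0,1):P a1@(0,0):R a2@(2,3):R a3@(2,0):R a4@(3,0):R a5@(2,2):R
t=4: a0@(0,0):P a1@(0,3):R a2@(3,3):R a3@(3,0):R a4@(2,0):R a5@(3,2):R
t=5: a0@(0,3):P a1@(0,2):R a2@(2,3):R a3@(2,0):R a4@(3,0):R a5@(2,2):R
t=6: a0@(0,2):P a1@(0,1):R a2@(3,3):R a3@(3,0):R a4@(2,0):R a5@(3,2):R
t=7: a0@(0,1):P a1@(0,0):R a2@(2,3):R a3@(2,0):R a4@(3,0):R a5@(2,2):R

RP..
....
R.RR
R...
....
....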